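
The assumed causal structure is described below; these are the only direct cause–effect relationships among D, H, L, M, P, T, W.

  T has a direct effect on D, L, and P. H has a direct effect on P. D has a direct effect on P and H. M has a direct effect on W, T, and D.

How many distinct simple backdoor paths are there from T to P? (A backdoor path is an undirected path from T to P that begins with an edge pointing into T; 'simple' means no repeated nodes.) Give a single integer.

2

A backdoor path from T to P is any simple undirected path whose first edge points into T (i.e. leaves T via a parent).
Parents of T: {M}.
Enumerating:
  P1: T <- M -> D -> H -> P
  P2: T <- M -> D -> P
That exhausts the simple backdoor paths. Count: 2.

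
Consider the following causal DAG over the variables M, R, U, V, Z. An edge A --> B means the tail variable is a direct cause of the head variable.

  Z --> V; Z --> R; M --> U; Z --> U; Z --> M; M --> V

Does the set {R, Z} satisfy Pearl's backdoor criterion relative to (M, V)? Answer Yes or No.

Backdoor paths from M to V (paths whose first edge points into M):
  P1: M <- Z -> V
Condition 1 (no descendant of M in the set): holds — descendants of M are {U, V}; none are in {R, Z}.
Condition 2 (every backdoor path blocked by {R, Z}):
  P1: blocked at fork node Z ∈ conditioning set.
{R, Z} satisfies the backdoor criterion.

Yes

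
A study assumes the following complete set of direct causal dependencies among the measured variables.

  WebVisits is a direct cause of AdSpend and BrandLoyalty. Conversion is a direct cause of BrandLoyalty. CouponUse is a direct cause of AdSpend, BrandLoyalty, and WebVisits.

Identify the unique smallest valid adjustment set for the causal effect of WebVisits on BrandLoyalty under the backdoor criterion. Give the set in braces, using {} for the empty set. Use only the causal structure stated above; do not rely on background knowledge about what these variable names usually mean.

Variables eligible for adjustment (non-descendants of WebVisits, excluding WebVisits and BrandLoyalty): {Conversion, CouponUse}.
Backdoor paths from WebVisits to BrandLoyalty:
  P1: WebVisits <- CouponUse -> BrandLoyalty
The empty set is not sufficient: P1 (WebVisits <- CouponUse -> BrandLoyalty) has no collider blocking it and no conditioned non-collider, so it is open.
Try {CouponUse}:
  P1: blocked at fork node CouponUse ∈ conditioning set.
{CouponUse} contains no descendant of WebVisits and blocks every backdoor path.
No other singleton works — e.g. {Conversion} leaves P1 open — so {CouponUse} is the unique smallest valid adjustment set.

{CouponUse}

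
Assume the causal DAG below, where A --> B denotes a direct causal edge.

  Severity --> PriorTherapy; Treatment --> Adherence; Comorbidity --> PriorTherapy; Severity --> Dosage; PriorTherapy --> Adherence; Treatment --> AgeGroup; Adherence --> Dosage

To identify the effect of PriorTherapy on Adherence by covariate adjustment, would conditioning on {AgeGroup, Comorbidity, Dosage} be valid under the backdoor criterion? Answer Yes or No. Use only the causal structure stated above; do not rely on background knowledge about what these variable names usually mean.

No

Backdoor paths from PriorTherapy to Adherence (paths whose first edge points into PriorTherapy):
  P1: PriorTherapy <- Severity -> Dosage <- Adherence
Condition 1 (no descendant of PriorTherapy in the set): FAILS — Dosage is a descendant of PriorTherapy.
Condition 2 (every backdoor path blocked by {AgeGroup, Comorbidity, Dosage}):
  P1: open — collider(s) Dosage are conditioned on (or have a conditioned descendant) and no non-collider on the path is in the set.
{AgeGroup, Comorbidity, Dosage} does not satisfy the backdoor criterion.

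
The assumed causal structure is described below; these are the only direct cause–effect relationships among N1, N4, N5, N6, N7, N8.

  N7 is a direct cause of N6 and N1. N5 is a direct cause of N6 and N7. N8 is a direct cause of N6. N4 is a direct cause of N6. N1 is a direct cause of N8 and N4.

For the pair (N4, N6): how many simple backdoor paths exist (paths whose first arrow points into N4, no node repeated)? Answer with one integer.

A backdoor path from N4 to N6 is any simple undirected path whose first edge points into N4 (i.e. leaves N4 via a parent).
Parents of N4: {N1}.
Enumerating:
  P1: N4 <- N1 <- N7 <- N5 -> N6
  P2: N4 <- N1 <- N7 -> N6
  P3: N4 <- N1 -> N8 -> N6
That exhausts the simple backdoor paths. Count: 3.

3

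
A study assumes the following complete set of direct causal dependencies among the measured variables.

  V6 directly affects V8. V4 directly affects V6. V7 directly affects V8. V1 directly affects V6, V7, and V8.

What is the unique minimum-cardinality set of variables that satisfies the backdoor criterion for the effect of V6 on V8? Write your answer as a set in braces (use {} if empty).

Variables eligible for adjustment (non-descendants of V6, excluding V6 and V8): {V1, V4, V7}.
Backdoor paths from V6 to V8:
  P1: V6 <- V1 -> V7 -> V8
  P2: V6 <- V1 -> V8
The empty set is not sufficient: P1 (V6 <- V1 -> V7 -> V8) has no collider blocking it and no conditioned non-collider, so it is open.
Try {V1}:
  P1: blocked at fork node V1 ∈ conditioning set.
  P2: blocked at fork node V1 ∈ conditioning set.
{V1} contains no descendant of V6 and blocks every backdoor path.
No other singleton works — e.g. {V4} leaves P1 open — so {V1} is the unique smallest valid adjustment set.

{V1}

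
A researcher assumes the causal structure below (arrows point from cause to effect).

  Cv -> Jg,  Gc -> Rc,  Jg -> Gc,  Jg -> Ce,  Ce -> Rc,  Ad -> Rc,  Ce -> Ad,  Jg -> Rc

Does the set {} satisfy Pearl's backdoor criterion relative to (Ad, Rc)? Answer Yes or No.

No

Backdoor paths from Ad to Rc (paths whose first edge points into Ad):
  P1: Ad <- Ce <- Jg -> Gc -> Rc
  P2: Ad <- Ce <- Jg -> Rc
  P3: Ad <- Ce -> Rc
Condition 1 (no descendant of Ad in the set): holds — descendants of Ad are {Rc}; none are in {}.
Condition 2 (every backdoor path blocked by {}):
  P1: open — no interior node is in the conditioning set.
  P2: open — no interior node is in the conditioning set.
  P3: open — no interior node is in the conditioning set.
{} does not satisfy the backdoor criterion.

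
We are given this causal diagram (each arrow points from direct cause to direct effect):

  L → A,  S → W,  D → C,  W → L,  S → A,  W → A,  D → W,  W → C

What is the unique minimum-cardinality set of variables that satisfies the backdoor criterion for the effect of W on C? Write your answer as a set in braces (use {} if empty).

{D}

Variables eligible for adjustment (non-descendants of W, excluding W and C): {D, S}.
Backdoor paths from W to C:
  P1: W <- D -> C
The empty set is not sufficient: P1 (W <- D -> C) has no collider blocking it and no conditioned non-collider, so it is open.
Try {D}:
  P1: blocked at fork node D ∈ conditioning set.
{D} contains no descendant of W and blocks every backdoor path.
No other singleton works — e.g. {S} leaves P1 open — so {D} is the unique smallest valid adjustment set.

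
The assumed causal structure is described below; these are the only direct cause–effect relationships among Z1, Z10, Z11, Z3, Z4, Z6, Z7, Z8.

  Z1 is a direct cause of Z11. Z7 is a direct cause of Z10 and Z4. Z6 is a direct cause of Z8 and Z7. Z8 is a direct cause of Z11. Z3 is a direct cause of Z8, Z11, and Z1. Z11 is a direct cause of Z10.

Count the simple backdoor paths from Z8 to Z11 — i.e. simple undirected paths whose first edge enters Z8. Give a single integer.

A backdoor path from Z8 to Z11 is any simple undirected path whose first edge points into Z8 (i.e. leaves Z8 via a parent).
Parents of Z8: {Z3, Z6}.
Enumerating:
  P1: Z8 <- Z3 -> Z1 -> Z11
  P2: Z8 <- Z3 -> Z11
  P3: Z8 <- Z6 -> Z7 -> Z10 <- Z11
That exhausts the simple backdoor paths. Count: 3.

3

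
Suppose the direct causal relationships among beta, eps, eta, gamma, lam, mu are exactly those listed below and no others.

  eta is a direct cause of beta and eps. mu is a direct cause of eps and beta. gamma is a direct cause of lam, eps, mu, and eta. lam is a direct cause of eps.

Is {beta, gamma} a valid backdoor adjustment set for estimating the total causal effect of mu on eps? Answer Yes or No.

Backdoor paths from mu to eps (paths whose first edge points into mu):
  P1: mu <- gamma -> eta -> eps
  P2: mu <- gamma -> lam -> eps
  P3: mu <- gamma -> eps
Condition 1 (no descendant of mu in the set): FAILS — beta is a descendant of mu.
Condition 2 (every backdoor path blocked by {beta, gamma}):
  P1: blocked at fork node gamma ∈ conditioning set.
  P2: blocked at fork node gamma ∈ conditioning set.
  P3: blocked at fork node gamma ∈ conditioning set.
{beta, gamma} does not satisfy the backdoor criterion.

No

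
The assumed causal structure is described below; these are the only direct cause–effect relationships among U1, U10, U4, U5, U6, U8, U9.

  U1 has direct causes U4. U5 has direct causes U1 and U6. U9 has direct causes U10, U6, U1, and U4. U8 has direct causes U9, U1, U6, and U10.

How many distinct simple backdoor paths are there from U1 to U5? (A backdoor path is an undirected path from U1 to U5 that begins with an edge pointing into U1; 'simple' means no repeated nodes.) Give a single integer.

3

A backdoor path from U1 to U5 is any simple undirected path whose first edge points into U1 (i.e. leaves U1 via a parent).
Parents of U1: {U4}.
Enumerating:
  P1: U1 <- U4 -> U9 <- U6 -> U5
  P2: U1 <- U4 -> U9 <- U10 -> U8 <- U6 -> U5
  P3: U1 <- U4 -> U9 -> U8 <- U6 -> U5
That exhausts the simple backdoor paths. Count: 3.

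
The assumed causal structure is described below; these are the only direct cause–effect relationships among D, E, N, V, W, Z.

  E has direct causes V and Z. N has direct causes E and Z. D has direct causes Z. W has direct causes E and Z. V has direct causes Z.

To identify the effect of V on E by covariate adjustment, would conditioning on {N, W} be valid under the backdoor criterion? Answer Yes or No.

Backdoor paths from V to E (paths whose first edge points into V):
  P1: V <- Z -> E
  P2: V <- Z -> W <- E
  P3: V <- Z -> N <- E
Condition 1 (no descendant of V in the set): FAILS — N and W are descendants of V.
Condition 2 (every backdoor path blocked by {N, W}):
  P1: open — no interior node is in the conditioning set.
  P2: open — collider(s) W are conditioned on (or have a conditioned descendant) and no non-collider on the path is in the set.
  P3: open — collider(s) N are conditioned on (or have a conditioned descendant) and no non-collider on the path is in the set.
{N, W} does not satisfy the backdoor criterion.

No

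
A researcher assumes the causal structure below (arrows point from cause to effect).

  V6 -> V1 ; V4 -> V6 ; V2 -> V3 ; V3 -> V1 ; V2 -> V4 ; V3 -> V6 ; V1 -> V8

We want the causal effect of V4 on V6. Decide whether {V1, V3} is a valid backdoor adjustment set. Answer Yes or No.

No

Backdoor paths from V4 to V6 (paths whose first edge points into V4):
  P1: V4 <- V2 -> V3 -> V6
  P2: V4 <- V2 -> V3 -> V1 <- V6
Condition 1 (no descendant of V4 in the set): FAILS — V1 is a descendant of V4.
Condition 2 (every backdoor path blocked by {V1, V3}):
  P1: blocked at chain node V3 ∈ conditioning set.
  P2: blocked at chain node V3 ∈ conditioning set.
{V1, V3} does not satisfy the backdoor criterion.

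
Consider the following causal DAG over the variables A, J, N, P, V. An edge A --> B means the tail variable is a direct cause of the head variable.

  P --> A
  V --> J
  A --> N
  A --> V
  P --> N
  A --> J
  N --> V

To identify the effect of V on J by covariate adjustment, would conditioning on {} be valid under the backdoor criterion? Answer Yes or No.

No

Backdoor paths from V to J (paths whose first edge points into V):
  P1: V <- A -> J
  P2: V <- N <- P -> A -> J
  P3: V <- N <- A -> J
Condition 1 (no descendant of V in the set): holds — descendants of V are {J}; none are in {}.
Condition 2 (every backdoor path blocked by {}):
  P1: open — no interior node is in the conditioning set.
  P2: open — no interior node is in the conditioning set.
  P3: open — no interior node is in the conditioning set.
{} does not satisfy the backdoor criterion.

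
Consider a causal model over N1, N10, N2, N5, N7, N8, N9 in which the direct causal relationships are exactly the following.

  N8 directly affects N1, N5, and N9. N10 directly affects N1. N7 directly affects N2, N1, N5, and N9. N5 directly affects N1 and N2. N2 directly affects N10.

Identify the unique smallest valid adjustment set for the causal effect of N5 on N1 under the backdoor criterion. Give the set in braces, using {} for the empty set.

Variables eligible for adjustment (non-descendants of N5, excluding N5 and N1): {N7, N8, N9}.
Backdoor paths from N5 to N1:
  P1: N5 <- N7 -> N2 -> N10 -> N1
  P2: N5 <- N7 -> N9 <- N8 -> N1
  P3: N5 <- N7 -> N1
  P4: N5 <- N8 -> N9 <- N7 -> N2 -> N10 -> N1
  P5: N5 <- N8 -> N9 <- N7 -> N1
  P6: N5 <- N8 -> N1
The empty set is not sufficient: P1 (N5 <- N7 -> N2 -> N10 -> N1) has no collider blocking it and no conditioned non-collider, so it is open.
Try {N7, N8}:
  P1: blocked at fork node N7 ∈ conditioning set.
  P2: blocked at fork node N7 ∈ conditioning set.
  P3: blocked at fork node N7 ∈ conditioning set.
  P4: blocked at fork node N8 ∈ conditioning set.
  P5: blocked at fork node N8 ∈ conditioning set.
  P6: blocked at fork node N8 ∈ conditioning set.
{N7, N8} contains no descendant of N5 and blocks every backdoor path.
Every element of {N7, N8} is needed (dropping N7 leaves P1 open; dropping N8 leaves P6 open), so no proper subset is valid.
Among all size-2 subsets of the eligible variables, only {N7, N8} blocks every backdoor path, so it is the unique smallest valid adjustment set.

{N7, N8}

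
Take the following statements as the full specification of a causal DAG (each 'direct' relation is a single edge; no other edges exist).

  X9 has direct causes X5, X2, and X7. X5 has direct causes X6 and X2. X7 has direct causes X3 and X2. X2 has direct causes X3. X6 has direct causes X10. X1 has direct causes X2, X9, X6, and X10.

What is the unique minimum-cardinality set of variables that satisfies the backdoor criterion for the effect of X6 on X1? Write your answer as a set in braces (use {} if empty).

{X10}

Variables eligible for adjustment (non-descendants of X6, excluding X6 and X1): {X10, X2, X3, X7}.
Backdoor paths from X6 to X1:
  P1: X6 <- X10 -> X1
The empty set is not sufficient: P1 (X6 <- X10 -> X1) has no collider blocking it and no conditioned non-collider, so it is open.
Try {X10}:
  P1: blocked at fork node X10 ∈ conditioning set.
{X10} contains no descendant of X6 and blocks every backdoor path.
No other singleton works — e.g. {X3} leaves P1 open — so {X10} is the unique smallest valid adjustment set.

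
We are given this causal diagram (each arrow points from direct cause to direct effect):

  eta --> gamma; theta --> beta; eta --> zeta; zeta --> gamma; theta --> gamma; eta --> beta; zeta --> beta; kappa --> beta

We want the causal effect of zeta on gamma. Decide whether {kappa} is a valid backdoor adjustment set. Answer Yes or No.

No

Backdoor paths from zeta to gamma (paths whose first edge points into zeta):
  P1: zeta <- eta -> gamma
  P2: zeta <- eta -> beta <- theta -> gamma
Condition 1 (no descendant of zeta in the set): holds — descendants of zeta are {beta, gamma}; none are in {kappa}.
Condition 2 (every backdoor path blocked by {kappa}):
  P1: open — no interior node is in the conditioning set.
  P2: blocked at collider beta (neither it nor any descendant is in the conditioning set).
{kappa} does not satisfy the backdoor criterion.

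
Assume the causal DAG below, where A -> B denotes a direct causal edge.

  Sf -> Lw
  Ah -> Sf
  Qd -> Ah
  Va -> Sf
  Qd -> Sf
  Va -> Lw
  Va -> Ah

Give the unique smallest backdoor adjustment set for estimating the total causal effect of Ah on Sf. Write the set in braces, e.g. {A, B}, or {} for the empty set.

{Qd, Va}

Variables eligible for adjustment (non-descendants of Ah, excluding Ah and Sf): {Qd, Va}.
Backdoor paths from Ah to Sf:
  P1: Ah <- Qd -> Sf
  P2: Ah <- Va -> Sf
  P3: Ah <- Va -> Lw <- Sf
The empty set is not sufficient: P1 (Ah <- Qd -> Sf) has no collider blocking it and no conditioned non-collider, so it is open.
Try {Qd, Va}:
  P1: blocked at fork node Qd ∈ conditioning set.
  P2: blocked at fork node Va ∈ conditioning set.
  P3: blocked at fork node Va ∈ conditioning set.
{Qd, Va} contains no descendant of Ah and blocks every backdoor path.
Every element of {Qd, Va} is needed (dropping Qd leaves P1 open; dropping Va leaves P2 open), so no proper subset is valid.
Among all size-2 subsets of the eligible variables, only {Qd, Va} blocks every backdoor path, so it is the unique smallest valid adjustment set.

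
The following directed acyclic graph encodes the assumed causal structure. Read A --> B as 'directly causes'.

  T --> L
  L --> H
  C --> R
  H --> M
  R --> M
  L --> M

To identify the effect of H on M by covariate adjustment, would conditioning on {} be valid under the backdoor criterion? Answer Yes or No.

Backdoor paths from H to M (paths whose first edge points into H):
  P1: H <- L -> M
Condition 1 (no descendant of H in the set): holds — descendants of H are {M}; none are in {}.
Condition 2 (every backdoor path blocked by {}):
  P1: open — no interior node is in the conditioning set.
{} does not satisfy the backdoor criterion.

No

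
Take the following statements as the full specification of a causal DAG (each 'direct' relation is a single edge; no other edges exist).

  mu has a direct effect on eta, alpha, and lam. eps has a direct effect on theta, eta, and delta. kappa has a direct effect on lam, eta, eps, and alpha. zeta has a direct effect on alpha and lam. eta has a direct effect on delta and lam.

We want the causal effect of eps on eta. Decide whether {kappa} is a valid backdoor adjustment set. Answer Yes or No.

Backdoor paths from eps to eta (paths whose first edge points into eps):
  P1: eps <- kappa -> eta
  P2: eps <- kappa -> alpha <- mu -> eta
  P3: eps <- kappa -> alpha <- mu -> lam <- eta
  P4: eps <- kappa -> alpha <- zeta -> lam <- mu -> eta
  P5: eps <- kappa -> alpha <- zeta -> lam <- eta
  P6: eps <- kappa -> lam <- mu -> eta
  P7: eps <- kappa -> lam <- zeta -> alpha <- mu -> eta
  P8: eps <- kappa -> lam <- eta
Condition 1 (no descendant of eps in the set): holds — descendants of eps are {delta, eta, lam, theta}; none are in {kappa}.
Condition 2 (every backdoor path blocked by {kappa}):
  P1: blocked at fork node kappa ∈ conditioning set.
  P2: blocked at fork node kappa ∈ conditioning set.
  P3: blocked at fork node kappa ∈ conditioning set.
  P4: blocked at fork node kappa ∈ conditioning set.
  P5: blocked at fork node kappa ∈ conditioning set.
  P6: blocked at fork node kappa ∈ conditioning set.
  P7: blocked at fork node kappa ∈ conditioning set.
  P8: blocked at fork node kappa ∈ conditioning set.
{kappa} satisfies the backdoor criterion.

Yes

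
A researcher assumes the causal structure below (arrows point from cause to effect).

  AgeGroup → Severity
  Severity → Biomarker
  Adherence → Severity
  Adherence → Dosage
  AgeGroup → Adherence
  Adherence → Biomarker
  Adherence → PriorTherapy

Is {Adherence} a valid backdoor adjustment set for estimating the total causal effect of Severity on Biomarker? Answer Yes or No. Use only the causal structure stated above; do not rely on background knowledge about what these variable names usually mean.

Yes

Backdoor paths from Severity to Biomarker (paths whose first edge points into Severity):
  P1: Severity <- AgeGroup -> Adherence -> Biomarker
  P2: Severity <- Adherence -> Biomarker
Condition 1 (no descendant of Severity in the set): holds — descendants of Severity are {Biomarker}; none are in {Adherence}.
Condition 2 (every backdoor path blocked by {Adherence}):
  P1: blocked at chain node Adherence ∈ conditioning set.
  P2: blocked at fork node Adherence ∈ conditioning set.
{Adherence} satisfies the backdoor criterion.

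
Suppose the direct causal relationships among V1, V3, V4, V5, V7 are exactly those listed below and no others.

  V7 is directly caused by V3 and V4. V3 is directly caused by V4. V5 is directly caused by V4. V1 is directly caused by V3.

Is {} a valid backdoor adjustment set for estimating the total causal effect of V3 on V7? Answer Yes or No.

No

Backdoor paths from V3 to V7 (paths whose first edge points into V3):
  P1: V3 <- V4 -> V7
Condition 1 (no descendant of V3 in the set): holds — descendants of V3 are {V1, V7}; none are in {}.
Condition 2 (every backdoor path blocked by {}):
  P1: open — no interior node is in the conditioning set.
{} does not satisfy the backdoor criterion.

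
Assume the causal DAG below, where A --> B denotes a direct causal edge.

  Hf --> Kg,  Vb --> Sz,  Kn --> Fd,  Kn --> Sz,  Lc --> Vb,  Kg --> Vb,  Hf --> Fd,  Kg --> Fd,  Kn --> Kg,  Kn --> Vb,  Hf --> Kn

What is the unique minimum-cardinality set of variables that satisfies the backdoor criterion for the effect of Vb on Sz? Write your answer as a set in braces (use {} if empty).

Variables eligible for adjustment (non-descendants of Vb, excluding Vb and Sz): {Fd, Hf, Kg, Kn, Lc}.
Backdoor paths from Vb to Sz:
  P1: Vb <- Kn -> Sz
  P2: Vb <- Kg <- Hf -> Kn -> Sz
  P3: Vb <- Kg <- Hf -> Fd <- Kn -> Sz
  P4: Vb <- Kg <- Kn -> Sz
  P5: Vb <- Kg -> Fd <- Hf -> Kn -> Sz
  P6: Vb <- Kg -> Fd <- Kn -> Sz
The empty set is not sufficient: P1 (Vb <- Kn -> Sz) has no collider blocking it and no conditioned non-collider, so it is open.
Try {Kn}:
  P1: blocked at fork node Kn ∈ conditioning set.
  P2: blocked at chain node Kn ∈ conditioning set.
  P3: blocked at collider Fd (neither it nor any descendant is in the conditioning set).
  P4: blocked at fork node Kn ∈ conditioning set.
  P5: blocked at collider Fd (neither it nor any descendant is in the conditioning set).
  P6: blocked at collider Fd (neither it nor any descendant is in the conditioning set).
{Kn} contains no descendant of Vb and blocks every backdoor path.
No other singleton works — e.g. {Hf} leaves P1 open — so {Kn} is the unique smallest valid adjustment set.

{Kn}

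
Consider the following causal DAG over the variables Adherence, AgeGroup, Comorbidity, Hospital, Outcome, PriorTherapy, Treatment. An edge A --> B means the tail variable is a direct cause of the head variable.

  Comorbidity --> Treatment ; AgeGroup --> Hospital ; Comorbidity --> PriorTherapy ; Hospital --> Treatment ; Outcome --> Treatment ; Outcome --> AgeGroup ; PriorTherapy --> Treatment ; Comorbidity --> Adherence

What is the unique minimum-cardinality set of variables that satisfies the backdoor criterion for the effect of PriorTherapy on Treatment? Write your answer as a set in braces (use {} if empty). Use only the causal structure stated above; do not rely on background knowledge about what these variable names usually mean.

{Comorbidity}

Variables eligible for adjustment (non-descendants of PriorTherapy, excluding PriorTherapy and Treatment): {Adherence, AgeGroup, Comorbidity, Hospital, Outcome}.
Backdoor paths from PriorTherapy to Treatment:
  P1: PriorTherapy <- Comorbidity -> Treatment
The empty set is not sufficient: P1 (PriorTherapy <- Comorbidity -> Treatment) has no collider blocking it and no conditioned non-collider, so it is open.
Try {Comorbidity}:
  P1: blocked at fork node Comorbidity ∈ conditioning set.
{Comorbidity} contains no descendant of PriorTherapy and blocks every backdoor path.
No other singleton works — e.g. {Outcome} leaves P1 open — so {Comorbidity} is the unique smallest valid adjustment set.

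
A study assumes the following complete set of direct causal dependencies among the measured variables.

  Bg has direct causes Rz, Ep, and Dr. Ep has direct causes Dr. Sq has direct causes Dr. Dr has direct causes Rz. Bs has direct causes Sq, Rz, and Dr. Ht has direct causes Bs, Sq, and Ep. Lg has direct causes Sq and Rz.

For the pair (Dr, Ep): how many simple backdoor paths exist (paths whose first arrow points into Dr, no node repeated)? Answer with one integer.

A backdoor path from Dr to Ep is any simple undirected path whose first edge points into Dr (i.e. leaves Dr via a parent).
Parents of Dr: {Rz}.
Enumerating:
  P1: Dr <- Rz -> Lg <- Sq -> Bs -> Ht <- Ep
  P2: Dr <- Rz -> Lg <- Sq -> Ht <- Ep
  P3: Dr <- Rz -> Bs <- Sq -> Ht <- Ep
  P4: Dr <- Rz -> Bs -> Ht <- Ep
  P5: Dr <- Rz -> Bg <- Ep
That exhausts the simple backdoor paths. Count: 5.

5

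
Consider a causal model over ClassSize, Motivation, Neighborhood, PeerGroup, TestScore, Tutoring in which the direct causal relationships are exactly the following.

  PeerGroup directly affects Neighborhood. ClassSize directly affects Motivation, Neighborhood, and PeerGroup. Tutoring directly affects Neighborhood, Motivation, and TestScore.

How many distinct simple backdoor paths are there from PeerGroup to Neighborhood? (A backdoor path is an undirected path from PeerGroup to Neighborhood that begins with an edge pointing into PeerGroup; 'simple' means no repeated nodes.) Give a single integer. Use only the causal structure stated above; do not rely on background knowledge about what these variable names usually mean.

A backdoor path from PeerGroup to Neighborhood is any simple undirected path whose first edge points into PeerGroup (i.e. leaves PeerGroup via a parent).
Parents of PeerGroup: {ClassSize}.
Enumerating:
  P1: PeerGroup <- ClassSize -> Neighborhood
  P2: PeerGroup <- ClassSize -> Motivation <- Tutoring -> Neighborhood
That exhausts the simple backdoor paths. Count: 2.

2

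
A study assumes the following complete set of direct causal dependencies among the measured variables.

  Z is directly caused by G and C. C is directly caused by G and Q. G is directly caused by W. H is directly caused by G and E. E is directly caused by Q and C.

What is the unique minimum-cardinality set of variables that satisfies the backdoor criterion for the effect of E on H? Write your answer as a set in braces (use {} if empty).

Variables eligible for adjustment (non-descendants of E, excluding E and H): {C, G, Q, W, Z}.
Backdoor paths from E to H:
  P1: E <- Q -> C <- G -> H
  P2: E <- Q -> C -> Z <- G -> H
  P3: E <- C <- G -> H
  P4: E <- C -> Z <- G -> H
The empty set is not sufficient: P3 (E <- C <- G -> H) has no collider blocking it and no conditioned non-collider, so it is open.
Try {G}:
  P1: blocked at collider C (neither it nor any descendant is in the conditioning set).
  P2: blocked at collider Z (neither it nor any descendant is in the conditioning set).
  P3: blocked at fork node G ∈ conditioning set.
  P4: blocked at collider Z (neither it nor any descendant is in the conditioning set).
{G} contains no descendant of E and blocks every backdoor path.
No other singleton works — e.g. {W} leaves P3 open — so {G} is the unique smallest valid adjustment set.

{G}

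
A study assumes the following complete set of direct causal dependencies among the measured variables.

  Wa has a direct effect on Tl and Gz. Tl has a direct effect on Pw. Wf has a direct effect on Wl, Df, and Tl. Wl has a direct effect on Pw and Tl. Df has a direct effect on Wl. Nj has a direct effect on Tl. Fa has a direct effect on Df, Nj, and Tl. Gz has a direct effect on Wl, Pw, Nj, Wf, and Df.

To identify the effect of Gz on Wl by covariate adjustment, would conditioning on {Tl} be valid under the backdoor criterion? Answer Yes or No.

No

Backdoor paths from Gz to Wl (paths whose first edge points into Gz):
  P1: Gz <- Wa -> Tl <- Fa -> Df <- Wf -> Wl
  P2: Gz <- Wa -> Tl <- Fa -> Df -> Wl
  P3: Gz <- Wa -> Tl <- Nj <- Fa -> Df <- Wf -> Wl
  P4: Gz <- Wa -> Tl <- Nj <- Fa -> Df -> Wl
  P5: Gz <- Wa -> Tl <- Wf -> Df -> Wl
  P6: Gz <- Wa -> Tl <- Wf -> Wl
  P7: Gz <- Wa -> Tl <- Wl
  P8: Gz <- Wa -> Tl -> Pw <- Wl
Condition 1 (no descendant of Gz in the set): FAILS — Tl is a descendant of Gz.
Condition 2 (every backdoor path blocked by {Tl}):
  P1: open — collider(s) Tl, Df are conditioned on (or have a conditioned descendant) and no non-collider on the path is in the set.
  P2: open — collider(s) Tl are conditioned on (or have a conditioned descendant) and no non-collider on the path is in the set.
  P3: open — collider(s) Tl, Df are conditioned on (or have a conditioned descendant) and no non-collider on the path is in the set.
  P4: open — collider(s) Tl are conditioned on (or have a conditioned descendant) and no non-collider on the path is in the set.
  P5: open — collider(s) Tl are conditioned on (or have a conditioned descendant) and no non-collider on the path is in the set.
  P6: open — collider(s) Tl are conditioned on (or have a conditioned descendant) and no non-collider on the path is in the set.
  P7: open — collider(s) Tl are conditioned on (or have a conditioned descendant) and no non-collider on the path is in the set.
  P8: blocked at chain node Tl ∈ conditioning set.
{Tl} does not satisfy the backdoor criterion.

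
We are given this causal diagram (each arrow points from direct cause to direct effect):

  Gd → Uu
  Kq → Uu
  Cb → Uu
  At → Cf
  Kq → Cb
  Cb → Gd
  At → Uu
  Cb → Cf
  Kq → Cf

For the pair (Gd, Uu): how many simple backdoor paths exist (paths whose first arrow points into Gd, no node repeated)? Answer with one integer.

A backdoor path from Gd to Uu is any simple undirected path whose first edge points into Gd (i.e. leaves Gd via a parent).
Parents of Gd: {Cb}.
Enumerating:
  P1: Gd <- Cb <- Kq -> Cf <- At -> Uu
  P2: Gd <- Cb <- Kq -> Uu
  P3: Gd <- Cb -> Cf <- Kq -> Uu
  P4: Gd <- Cb -> Cf <- At -> Uu
  P5: Gd <- Cb -> Uu
That exhausts the simple backdoor paths. Count: 5.

5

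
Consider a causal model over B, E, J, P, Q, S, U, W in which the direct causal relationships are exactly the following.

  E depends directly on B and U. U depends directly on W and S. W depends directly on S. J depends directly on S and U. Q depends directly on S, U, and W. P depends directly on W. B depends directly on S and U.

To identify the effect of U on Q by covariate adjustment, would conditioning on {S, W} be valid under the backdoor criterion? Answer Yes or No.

Yes

Backdoor paths from U to Q (paths whose first edge points into U):
  P1: U <- S -> W -> Q
  P2: U <- S -> Q
  P3: U <- W <- S -> Q
  P4: U <- W -> Q
Condition 1 (no descendant of U in the set): holds — descendants of U are {B, E, J, Q}; none are in {S, W}.
Condition 2 (every backdoor path blocked by {S, W}):
  P1: blocked at fork node S ∈ conditioning set.
  P2: blocked at fork node S ∈ conditioning set.
  P3: blocked at chain node W ∈ conditioning set.
  P4: blocked at fork node W ∈ conditioning set.
{S, W} satisfies the backdoor criterion.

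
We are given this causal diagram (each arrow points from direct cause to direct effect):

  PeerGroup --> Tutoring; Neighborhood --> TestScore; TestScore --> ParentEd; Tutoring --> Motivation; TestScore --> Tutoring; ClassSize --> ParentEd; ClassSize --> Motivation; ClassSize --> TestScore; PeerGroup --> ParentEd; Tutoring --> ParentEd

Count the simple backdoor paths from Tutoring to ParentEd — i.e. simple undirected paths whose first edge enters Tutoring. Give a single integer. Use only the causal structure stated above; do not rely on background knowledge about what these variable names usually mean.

3

A backdoor path from Tutoring to ParentEd is any simple undirected path whose first edge points into Tutoring (i.e. leaves Tutoring via a parent).
Parents of Tutoring: {PeerGroup, TestScore}.
Enumerating:
  P1: Tutoring <- PeerGroup -> ParentEd
  P2: Tutoring <- TestScore <- ClassSize -> ParentEd
  P3: Tutoring <- TestScore -> ParentEd
That exhausts the simple backdoor paths. Count: 3.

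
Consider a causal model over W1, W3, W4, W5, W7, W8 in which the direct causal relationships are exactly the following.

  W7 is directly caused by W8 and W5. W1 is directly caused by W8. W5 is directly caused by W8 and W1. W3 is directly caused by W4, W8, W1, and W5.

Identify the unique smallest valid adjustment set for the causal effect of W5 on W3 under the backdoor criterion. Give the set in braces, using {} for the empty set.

Variables eligible for adjustment (non-descendants of W5, excluding W5 and W3): {W1, W4, W8}.
Backdoor paths from W5 to W3:
  P1: W5 <- W8 -> W1 -> W3
  P2: W5 <- W8 -> W3
  P3: W5 <- W1 <- W8 -> W3
  P4: W5 <- W1 -> W3
The empty set is not sufficient: P1 (W5 <- W8 -> W1 -> W3) has no collider blocking it and no conditioned non-collider, so it is open.
Try {W1, W8}:
  P1: blocked at fork node W8 ∈ conditioning set.
  P2: blocked at fork node W8 ∈ conditioning set.
  P3: blocked at chain node W1 ∈ conditioning set.
  P4: blocked at fork node W1 ∈ conditioning set.
{W1, W8} contains no descendant of W5 and blocks every backdoor path.
Every element of {W1, W8} is needed (dropping W1 leaves P4 open; dropping W8 leaves P2 open), so no proper subset is valid.
Among all size-2 subsets of the eligible variables, only {W1, W8} blocks every backdoor path, so it is the unique smallest valid adjustment set.

{W1, W8}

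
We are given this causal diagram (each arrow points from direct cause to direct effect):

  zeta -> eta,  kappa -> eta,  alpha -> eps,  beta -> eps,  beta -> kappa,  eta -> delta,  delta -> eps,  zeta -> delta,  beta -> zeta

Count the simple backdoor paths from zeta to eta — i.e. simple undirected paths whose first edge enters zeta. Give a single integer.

A backdoor path from zeta to eta is any simple undirected path whose first edge points into zeta (i.e. leaves zeta via a parent).
Parents of zeta: {beta}.
Enumerating:
  P1: zeta <- beta -> kappa -> eta
  P2: zeta <- beta -> eps <- delta <- eta
That exhausts the simple backdoor paths. Count: 2.

2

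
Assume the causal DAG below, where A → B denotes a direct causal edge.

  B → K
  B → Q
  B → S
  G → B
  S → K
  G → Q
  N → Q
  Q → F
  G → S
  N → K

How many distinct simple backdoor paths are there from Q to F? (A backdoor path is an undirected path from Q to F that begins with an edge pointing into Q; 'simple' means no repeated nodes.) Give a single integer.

0

A backdoor path from Q to F is any simple undirected path whose first edge points into Q (i.e. leaves Q via a parent).
Parents of Q: {B, G, N}.
No simple path from any parent of Q reaches F without revisiting Q, so there are no backdoor paths.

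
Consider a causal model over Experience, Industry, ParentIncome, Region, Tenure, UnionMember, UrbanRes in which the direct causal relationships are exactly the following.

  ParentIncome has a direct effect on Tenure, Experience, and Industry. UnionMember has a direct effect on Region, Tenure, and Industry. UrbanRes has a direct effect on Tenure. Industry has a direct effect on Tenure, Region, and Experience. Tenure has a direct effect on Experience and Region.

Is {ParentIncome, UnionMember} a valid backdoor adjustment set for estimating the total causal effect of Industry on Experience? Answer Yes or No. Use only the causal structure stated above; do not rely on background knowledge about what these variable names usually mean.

Backdoor paths from Industry to Experience (paths whose first edge points into Industry):
  P1: Industry <- ParentIncome -> Tenure -> Experience
  P2: Industry <- ParentIncome -> Experience
  P3: Industry <- UnionMember -> Tenure <- ParentIncome -> Experience
  P4: Industry <- UnionMember -> Tenure -> Experience
  P5: Industry <- UnionMember -> Region <- Tenure <- ParentIncome -> Experience
  P6: Industry <- UnionMember -> Region <- Tenure -> Experience
Condition 1 (no descendant of Industry in the set): holds — descendants of Industry are {Experience, Region, Tenure}; none are in {ParentIncome, UnionMember}.
Condition 2 (every backdoor path blocked by {ParentIncome, UnionMember}):
  P1: blocked at fork node ParentIncome ∈ conditioning set.
  P2: blocked at fork node ParentIncome ∈ conditioning set.
  P3: blocked at fork node UnionMember ∈ conditioning set.
  P4: blocked at fork node UnionMember ∈ conditioning set.
  P5: blocked at fork node UnionMember ∈ conditioning set.
  P6: blocked at fork node UnionMember ∈ conditioning set.
{ParentIncome, UnionMember} satisfies the backdoor criterion.

Yes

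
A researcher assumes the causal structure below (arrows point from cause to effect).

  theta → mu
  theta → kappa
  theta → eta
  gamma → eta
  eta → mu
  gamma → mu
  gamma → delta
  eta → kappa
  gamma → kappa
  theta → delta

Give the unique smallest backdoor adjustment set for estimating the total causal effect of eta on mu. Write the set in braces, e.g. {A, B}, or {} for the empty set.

{gamma, theta}

Variables eligible for adjustment (non-descendants of eta, excluding eta and mu): {delta, gamma, theta}.
Backdoor paths from eta to mu:
  P1: eta <- gamma -> delta <- theta -> mu
  P2: eta <- gamma -> kappa <- theta -> mu
  P3: eta <- gamma -> mu
  P4: eta <- theta -> delta <- gamma -> mu
  P5: eta <- theta -> kappa <- gamma -> mu
  P6: eta <- theta -> mu
The empty set is not sufficient: P3 (eta <- gamma -> mu) has no collider blocking it and no conditioned non-collider, so it is open.
Try {gamma, theta}:
  P1: blocked at fork node gamma ∈ conditioning set.
  P2: blocked at fork node gamma ∈ conditioning set.
  P3: blocked at fork node gamma ∈ conditioning set.
  P4: blocked at fork node theta ∈ conditioning set.
  P5: blocked at fork node theta ∈ conditioning set.
  P6: blocked at fork node theta ∈ conditioning set.
{gamma, theta} contains no descendant of eta and blocks every backdoor path.
Every element of {gamma, theta} is needed (dropping gamma leaves P3 open; dropping theta leaves P6 open), so no proper subset is valid.
Among all size-2 subsets of the eligible variables, only {gamma, theta} blocks every backdoor path, so it is the unique smallest valid adjustment set.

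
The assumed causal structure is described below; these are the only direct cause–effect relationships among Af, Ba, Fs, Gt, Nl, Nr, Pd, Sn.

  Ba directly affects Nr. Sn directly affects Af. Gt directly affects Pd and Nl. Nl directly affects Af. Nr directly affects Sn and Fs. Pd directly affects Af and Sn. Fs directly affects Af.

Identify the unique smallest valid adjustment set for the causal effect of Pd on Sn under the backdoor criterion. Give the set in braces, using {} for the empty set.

Variables eligible for adjustment (non-descendants of Pd, excluding Pd and Sn): {Ba, Fs, Gt, Nl, Nr}.
Backdoor paths from Pd to Sn:
  P1: Pd <- Gt -> Nl -> Af <- Fs <- Nr -> Sn
  P2: Pd <- Gt -> Nl -> Af <- Sn
Each backdoor path contains an unconditioned collider, so every path is already blocked with the empty conditioning set:
  P1: blocked at collider Af (neither it nor any descendant is in the conditioning set).
  P2: blocked at collider Af (neither it nor any descendant is in the conditioning set).
The empty set is therefore the unique smallest valid set.

{}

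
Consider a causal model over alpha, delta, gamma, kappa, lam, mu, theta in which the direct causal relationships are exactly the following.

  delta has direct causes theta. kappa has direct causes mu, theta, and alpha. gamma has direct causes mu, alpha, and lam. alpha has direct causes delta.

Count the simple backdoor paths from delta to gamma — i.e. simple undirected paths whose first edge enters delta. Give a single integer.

A backdoor path from delta to gamma is any simple undirected path whose first edge points into delta (i.e. leaves delta via a parent).
Parents of delta: {theta}.
Enumerating:
  P1: delta <- theta -> kappa <- mu -> gamma
  P2: delta <- theta -> kappa <- alpha -> gamma
That exhausts the simple backdoor paths. Count: 2.

2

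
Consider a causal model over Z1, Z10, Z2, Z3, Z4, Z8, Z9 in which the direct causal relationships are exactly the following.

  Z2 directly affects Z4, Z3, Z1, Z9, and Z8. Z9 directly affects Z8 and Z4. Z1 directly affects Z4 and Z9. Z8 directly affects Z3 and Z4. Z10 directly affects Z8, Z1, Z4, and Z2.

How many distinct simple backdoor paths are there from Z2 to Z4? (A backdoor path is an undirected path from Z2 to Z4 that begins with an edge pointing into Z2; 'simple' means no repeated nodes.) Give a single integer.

7

A backdoor path from Z2 to Z4 is any simple undirected path whose first edge points into Z2 (i.e. leaves Z2 via a parent).
Parents of Z2: {Z10}.
Enumerating:
  P1: Z2 <- Z10 -> Z1 -> Z9 -> Z8 -> Z4
  P2: Z2 <- Z10 -> Z1 -> Z9 -> Z4
  P3: Z2 <- Z10 -> Z1 -> Z4
  P4: Z2 <- Z10 -> Z8 <- Z9 <- Z1 -> Z4
  P5: Z2 <- Z10 -> Z8 <- Z9 -> Z4
  P6: Z2 <- Z10 -> Z8 -> Z4
  P7: Z2 <- Z10 -> Z4
That exhausts the simple backdoor paths. Count: 7.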